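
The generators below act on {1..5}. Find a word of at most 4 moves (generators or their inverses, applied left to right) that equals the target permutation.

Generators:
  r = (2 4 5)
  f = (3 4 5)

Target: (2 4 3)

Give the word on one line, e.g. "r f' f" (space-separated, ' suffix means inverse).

f r' f'

  after f: (3 4 5)
  after r': (2 5 3)
  after f': (2 4 3)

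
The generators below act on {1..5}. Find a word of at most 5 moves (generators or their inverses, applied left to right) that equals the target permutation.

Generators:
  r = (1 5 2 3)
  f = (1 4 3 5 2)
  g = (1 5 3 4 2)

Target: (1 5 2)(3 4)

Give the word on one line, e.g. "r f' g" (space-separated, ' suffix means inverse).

  after r: (1 5 2 3)
  after r: (1 2)(3 5)
  after r: (1 3 2 5)
  after g': (1 5 2)(3 4)

r r r g'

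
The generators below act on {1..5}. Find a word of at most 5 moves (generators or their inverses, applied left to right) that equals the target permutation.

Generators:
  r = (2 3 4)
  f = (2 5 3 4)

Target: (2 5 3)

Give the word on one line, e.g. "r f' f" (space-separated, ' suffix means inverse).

  after f': (2 4 3 5)
  after r': (2 3 5 4)
  after f': (2 5 3)

f' r' f'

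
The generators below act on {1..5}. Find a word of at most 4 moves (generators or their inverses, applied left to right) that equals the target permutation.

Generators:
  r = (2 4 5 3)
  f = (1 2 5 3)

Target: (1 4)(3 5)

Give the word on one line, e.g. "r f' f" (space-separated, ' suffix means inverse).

  after r': (2 3 5 4)
  after r': (2 5)(3 4)
  after f: (1 2 3 4)
  after r: (1 4)(3 5)

r' r' f r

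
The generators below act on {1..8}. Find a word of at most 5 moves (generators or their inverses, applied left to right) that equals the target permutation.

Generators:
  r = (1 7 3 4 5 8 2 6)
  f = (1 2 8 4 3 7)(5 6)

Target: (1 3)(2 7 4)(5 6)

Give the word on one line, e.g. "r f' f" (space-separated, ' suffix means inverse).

  after f': (1 7 3 4 8 2)(5 6)
  after r: (1 3 5)(2 7 4)(6 8)
  after f: (1 7 3 6 4 8 5 2)
  after r: (1 3)(2 7 4)(5 6)

f' r f r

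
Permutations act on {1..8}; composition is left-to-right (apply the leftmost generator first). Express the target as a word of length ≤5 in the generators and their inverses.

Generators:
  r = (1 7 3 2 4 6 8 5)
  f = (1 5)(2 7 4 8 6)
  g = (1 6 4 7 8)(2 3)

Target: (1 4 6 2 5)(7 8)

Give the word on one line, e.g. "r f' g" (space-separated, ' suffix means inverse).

g r' r' f' g

  after g: (1 6 4 7 8)(2 3)
  after r': (1 4)(2 7 6)(5 8)
  after r': (1 2)(3 7 4 5 6)
  after f': (1 6 3 2 5 8 4)
  after g: (1 4 6 2 5)(7 8)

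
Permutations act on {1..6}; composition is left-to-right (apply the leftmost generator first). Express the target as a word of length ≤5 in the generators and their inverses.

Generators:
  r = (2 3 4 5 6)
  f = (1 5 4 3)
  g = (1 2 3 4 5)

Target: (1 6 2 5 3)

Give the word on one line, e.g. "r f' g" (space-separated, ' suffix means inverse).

f' g f' r

  after f': (1 3 4 5)
  after g: (1 4)(2 3 5)
  after f': (1 5 2 4 3)
  after r: (1 6 2 5 3)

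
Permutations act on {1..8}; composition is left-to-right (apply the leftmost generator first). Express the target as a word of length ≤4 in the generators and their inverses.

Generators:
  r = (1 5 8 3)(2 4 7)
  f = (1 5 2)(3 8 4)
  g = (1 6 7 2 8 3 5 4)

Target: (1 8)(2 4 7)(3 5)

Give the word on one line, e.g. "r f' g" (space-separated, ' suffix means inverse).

r' r'

  after r': (1 3 8 5)(2 7 4)
  after r': (1 8)(2 4 7)(3 5)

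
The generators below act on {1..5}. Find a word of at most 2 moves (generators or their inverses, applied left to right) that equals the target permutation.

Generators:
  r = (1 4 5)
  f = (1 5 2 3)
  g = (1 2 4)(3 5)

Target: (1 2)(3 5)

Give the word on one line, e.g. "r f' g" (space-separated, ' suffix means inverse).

f' f'

  after f': (1 3 2 5)
  after f': (1 2)(3 5)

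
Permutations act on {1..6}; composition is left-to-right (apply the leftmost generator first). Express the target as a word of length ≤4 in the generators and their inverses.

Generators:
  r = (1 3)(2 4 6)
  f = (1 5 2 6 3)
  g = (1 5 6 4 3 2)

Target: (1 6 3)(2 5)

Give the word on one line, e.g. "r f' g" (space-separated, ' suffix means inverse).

  after g': (1 2 3 4 6 5)
  after f: (1 6 2)(3 4)
  after g: (1 4 2 5 6)
  after r: (1 6 3)(2 5)

g' f g r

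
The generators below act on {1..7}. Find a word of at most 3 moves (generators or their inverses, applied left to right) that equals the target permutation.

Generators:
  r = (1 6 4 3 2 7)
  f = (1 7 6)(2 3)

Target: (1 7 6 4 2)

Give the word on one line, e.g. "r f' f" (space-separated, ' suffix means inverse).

  after r: (1 6 4 3 2 7)
  after f': (1 7 6 4 2)

r f'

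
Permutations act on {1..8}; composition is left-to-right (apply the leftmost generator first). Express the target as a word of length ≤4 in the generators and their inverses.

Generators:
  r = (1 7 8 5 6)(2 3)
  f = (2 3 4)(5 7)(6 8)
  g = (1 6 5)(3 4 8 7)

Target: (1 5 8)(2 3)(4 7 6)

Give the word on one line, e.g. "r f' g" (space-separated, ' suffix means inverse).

f' g'

  after f': (2 4 3)(5 7)(6 8)
  after g': (1 5 8)(2 3)(4 7 6)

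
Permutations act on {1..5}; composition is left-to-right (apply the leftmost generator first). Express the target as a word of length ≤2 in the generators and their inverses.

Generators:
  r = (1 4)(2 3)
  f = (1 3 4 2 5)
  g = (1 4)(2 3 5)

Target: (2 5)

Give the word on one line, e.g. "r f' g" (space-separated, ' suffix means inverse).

r g

  after r: (1 4)(2 3)
  after g: (2 5)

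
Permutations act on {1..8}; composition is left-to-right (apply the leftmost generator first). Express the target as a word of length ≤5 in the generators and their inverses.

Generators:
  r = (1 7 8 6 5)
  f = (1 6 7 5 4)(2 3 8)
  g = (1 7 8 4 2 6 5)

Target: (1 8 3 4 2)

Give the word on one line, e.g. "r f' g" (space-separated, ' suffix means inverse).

  after f': (1 4 5 7 6)(2 8 3)
  after r': (1 4 6 5)(2 7 8 3)
  after g': (1 8 3 4 2)

f' r' g'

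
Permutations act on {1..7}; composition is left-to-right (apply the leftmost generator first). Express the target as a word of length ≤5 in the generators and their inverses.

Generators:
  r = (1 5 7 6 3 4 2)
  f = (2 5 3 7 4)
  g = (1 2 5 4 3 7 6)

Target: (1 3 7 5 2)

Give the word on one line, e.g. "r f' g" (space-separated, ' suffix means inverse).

  after r': (1 2 4 3 6 7 5)
  after g': (2 5 6 3 7)
  after r': (1 2)(3 5 7 4)
  after f: (1 5 4 7 2)
  after f: (1 3 7 5 2)

r' g' r' f f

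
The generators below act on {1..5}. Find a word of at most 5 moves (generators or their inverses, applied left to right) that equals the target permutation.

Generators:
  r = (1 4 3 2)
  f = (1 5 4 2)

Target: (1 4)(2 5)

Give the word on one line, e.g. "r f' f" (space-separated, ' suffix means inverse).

r' f r' f'

  after r': (1 2 3 4)
  after f: (2 3)(4 5)
  after r': (1 2 4 5)
  after f': (1 4)(2 5)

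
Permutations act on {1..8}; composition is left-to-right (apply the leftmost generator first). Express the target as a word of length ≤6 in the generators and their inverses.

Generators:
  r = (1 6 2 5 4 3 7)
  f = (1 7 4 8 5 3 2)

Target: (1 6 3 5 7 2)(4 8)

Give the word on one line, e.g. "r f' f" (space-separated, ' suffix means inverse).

  after f': (1 2 3 5 8 4 7)
  after r': (1 6)(2 4 3)(5 8)
  after f': (1 6 2 7)(4 5)
  after f': (1 6 3 5 7 2)(4 8)

f' r' f' f'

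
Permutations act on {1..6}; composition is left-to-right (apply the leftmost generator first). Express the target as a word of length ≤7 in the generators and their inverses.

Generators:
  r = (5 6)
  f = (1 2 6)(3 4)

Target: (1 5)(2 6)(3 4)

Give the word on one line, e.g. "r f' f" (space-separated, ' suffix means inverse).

  after r: (5 6)
  after f: (1 2 6 5)(3 4)
  after f: (1 6 5 2)
  after r': (1 5 2)
  after f': (1 5)(2 6)(3 4)

r f f r' f'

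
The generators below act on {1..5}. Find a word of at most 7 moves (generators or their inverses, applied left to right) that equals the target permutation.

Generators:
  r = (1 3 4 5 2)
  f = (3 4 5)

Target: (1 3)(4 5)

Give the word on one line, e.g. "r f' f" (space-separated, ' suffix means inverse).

f r' f' r r

  after f: (3 4 5)
  after r': (1 2 5)
  after f': (1 2 4 3 5)
  after r: (2 5 3)
  after r: (1 3)(4 5)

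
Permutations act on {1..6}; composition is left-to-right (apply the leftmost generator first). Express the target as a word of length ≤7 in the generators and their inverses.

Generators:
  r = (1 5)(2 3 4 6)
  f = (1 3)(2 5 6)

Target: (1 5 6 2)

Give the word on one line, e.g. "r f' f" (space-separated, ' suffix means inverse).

r' f' f' r f

  after r': (1 5)(2 6 4 3)
  after f': (1 2 5 3 6 4)
  after f': (1 6 4 3 5)
  after r: (1 2 3)
  after f: (1 5 6 2)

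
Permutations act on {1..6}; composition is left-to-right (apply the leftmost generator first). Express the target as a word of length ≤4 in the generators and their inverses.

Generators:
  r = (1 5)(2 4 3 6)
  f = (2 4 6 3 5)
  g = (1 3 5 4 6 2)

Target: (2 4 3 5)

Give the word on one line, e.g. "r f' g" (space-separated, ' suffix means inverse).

g' g' f g'

  after g': (1 2 6 4 5 3)
  after g': (1 6 5)(2 4 3)
  after f: (1 3 4 5)(2 6)
  after g': (2 4 3 5)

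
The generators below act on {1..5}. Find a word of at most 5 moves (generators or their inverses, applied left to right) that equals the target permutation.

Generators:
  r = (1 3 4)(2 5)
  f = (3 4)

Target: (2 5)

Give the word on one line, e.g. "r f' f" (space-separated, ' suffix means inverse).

r' r' r' f' f'

  after r': (1 4 3)(2 5)
  after r': (1 3 4)
  after r': (2 5)
  after f': (2 5)(3 4)
  after f': (2 5)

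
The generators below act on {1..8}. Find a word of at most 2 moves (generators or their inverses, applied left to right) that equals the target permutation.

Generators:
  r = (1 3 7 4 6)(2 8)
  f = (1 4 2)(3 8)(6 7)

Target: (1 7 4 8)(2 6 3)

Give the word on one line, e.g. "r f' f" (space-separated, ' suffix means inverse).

f r'

  after f: (1 4 2)(3 8)(6 7)
  after r': (1 7 4 8)(2 6 3)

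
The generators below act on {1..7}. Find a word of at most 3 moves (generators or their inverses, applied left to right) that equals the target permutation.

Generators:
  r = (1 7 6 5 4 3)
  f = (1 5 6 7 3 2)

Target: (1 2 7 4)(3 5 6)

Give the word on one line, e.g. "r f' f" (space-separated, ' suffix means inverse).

f' r r

  after f': (1 2 3 7 6 5)
  after r: (1 2)(3 6 4)(5 7)
  after r: (1 2 7 4)(3 5 6)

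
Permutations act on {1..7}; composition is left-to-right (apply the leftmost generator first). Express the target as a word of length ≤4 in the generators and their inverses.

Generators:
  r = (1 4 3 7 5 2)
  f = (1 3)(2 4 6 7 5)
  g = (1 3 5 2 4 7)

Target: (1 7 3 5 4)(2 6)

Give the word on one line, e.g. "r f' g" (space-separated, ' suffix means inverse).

  after r': (1 2 5 7 3 4)
  after f': (1 5 6 4 3 2 7)
  after f': (1 7 3 5 4)(2 6)

r' f' f'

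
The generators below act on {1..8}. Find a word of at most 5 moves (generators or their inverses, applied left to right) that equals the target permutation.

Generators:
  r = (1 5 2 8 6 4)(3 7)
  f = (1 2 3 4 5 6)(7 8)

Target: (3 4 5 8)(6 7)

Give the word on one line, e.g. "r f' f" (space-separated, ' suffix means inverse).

  after f': (1 6 5 4 3 2)(7 8)
  after f': (1 5 3)(2 6 4)
  after f': (1 4)(2 5)(3 6)(7 8)
  after r: (3 4 5 8)(6 7)

f' f' f' r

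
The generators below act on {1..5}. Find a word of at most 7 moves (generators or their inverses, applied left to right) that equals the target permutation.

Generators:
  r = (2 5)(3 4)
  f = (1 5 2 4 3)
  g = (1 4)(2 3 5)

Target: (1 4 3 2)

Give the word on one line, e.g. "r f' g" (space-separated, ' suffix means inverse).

  after g': (1 4)(2 5 3)
  after r': (1 3 5 4)
  after g: (1 5)(2 3)
  after f': (2 4)(3 5)
  after g: (1 4 3 2)

g' r' g f' g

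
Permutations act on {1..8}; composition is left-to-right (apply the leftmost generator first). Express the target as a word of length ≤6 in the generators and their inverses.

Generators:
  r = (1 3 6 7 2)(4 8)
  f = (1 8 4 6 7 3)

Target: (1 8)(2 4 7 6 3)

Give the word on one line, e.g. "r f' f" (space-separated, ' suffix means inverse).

r' f' f' r f

  after r': (1 2 7 6 3)(4 8)
  after f': (1 2 6 7 4)
  after f': (1 2 4 3 7 8)
  after r: (2 8 3)(4 6 7)
  after f: (1 8)(2 4 7 6 3)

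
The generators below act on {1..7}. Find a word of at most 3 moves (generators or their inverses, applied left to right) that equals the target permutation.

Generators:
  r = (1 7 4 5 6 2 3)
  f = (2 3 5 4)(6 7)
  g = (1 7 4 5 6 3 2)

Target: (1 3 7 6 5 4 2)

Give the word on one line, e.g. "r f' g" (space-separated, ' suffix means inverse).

r f' g

  after r: (1 7 4 5 6 2 3)
  after f': (1 6 4 3)(5 7)
  after g: (1 3 7 6 5 4 2)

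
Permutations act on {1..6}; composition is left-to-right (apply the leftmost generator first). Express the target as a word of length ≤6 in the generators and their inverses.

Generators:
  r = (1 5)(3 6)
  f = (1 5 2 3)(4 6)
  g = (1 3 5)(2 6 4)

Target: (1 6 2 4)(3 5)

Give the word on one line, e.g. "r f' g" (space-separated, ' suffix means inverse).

f r' g r'

  after f: (1 5 2 3)(4 6)
  after r': (2 6 4 3 5)
  after g: (1 3)(2 4 5 6)
  after r': (1 6 2 4)(3 5)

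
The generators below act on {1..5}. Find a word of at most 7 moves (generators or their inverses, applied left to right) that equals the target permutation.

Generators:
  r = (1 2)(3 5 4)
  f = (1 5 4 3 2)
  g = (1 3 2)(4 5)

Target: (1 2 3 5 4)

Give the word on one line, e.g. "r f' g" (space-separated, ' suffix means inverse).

  after g': (1 2 3)(4 5)
  after r': (2 4 3)
  after g': (1 2 5 4)
  after g': (1 3)(2 4)
  after f: (1 2 3 5 4)

g' r' g' g' f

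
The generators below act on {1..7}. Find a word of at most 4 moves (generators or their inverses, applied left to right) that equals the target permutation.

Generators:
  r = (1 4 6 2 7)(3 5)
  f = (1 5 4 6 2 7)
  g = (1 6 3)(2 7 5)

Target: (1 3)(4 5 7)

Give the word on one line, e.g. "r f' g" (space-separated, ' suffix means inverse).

  after f': (1 7 2 6 4 5)
  after f': (1 2 4)(5 7 6)
  after f': (1 6)(2 5)(4 7)
  after g: (1 3)(4 5 7)

f' f' f' g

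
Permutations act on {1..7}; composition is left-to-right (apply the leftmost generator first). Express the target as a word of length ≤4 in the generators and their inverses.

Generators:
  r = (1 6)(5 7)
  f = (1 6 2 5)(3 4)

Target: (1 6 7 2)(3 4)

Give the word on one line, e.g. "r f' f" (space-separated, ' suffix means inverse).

r f' r

  after r: (1 6)(5 7)
  after f': (2 6 5 7)(3 4)
  after r: (1 6 7 2)(3 4)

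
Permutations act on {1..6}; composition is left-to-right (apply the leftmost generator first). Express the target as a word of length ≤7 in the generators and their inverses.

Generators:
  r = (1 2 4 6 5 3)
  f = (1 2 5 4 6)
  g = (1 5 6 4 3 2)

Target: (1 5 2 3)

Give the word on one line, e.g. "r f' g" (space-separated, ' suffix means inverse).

g f' r' f' r

  after g: (1 5 6 4 3 2)
  after f': (1 2 6 5 4 3)
  after r': (2 4 5)
  after f': (1 6 4 2 5)
  after r: (1 5 2 3)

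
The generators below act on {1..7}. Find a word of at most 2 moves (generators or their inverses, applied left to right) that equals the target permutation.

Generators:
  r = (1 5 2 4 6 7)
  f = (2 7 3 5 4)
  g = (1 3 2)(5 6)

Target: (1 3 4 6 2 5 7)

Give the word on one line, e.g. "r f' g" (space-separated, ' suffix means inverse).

  after g: (1 3 2)(5 6)
  after r: (1 3 4 6 2 5 7)

g r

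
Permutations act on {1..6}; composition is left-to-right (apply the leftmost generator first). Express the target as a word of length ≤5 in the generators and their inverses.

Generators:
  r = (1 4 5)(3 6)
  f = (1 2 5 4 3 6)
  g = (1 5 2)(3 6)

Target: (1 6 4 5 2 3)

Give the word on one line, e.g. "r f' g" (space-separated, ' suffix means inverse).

  after f': (1 6 3 4 5 2)
  after g': (1 3 4)
  after f: (1 6)(2 5 4)
  after r': (1 3 6 5)(2 4)
  after f: (1 6 4 5 2 3)

f' g' f r' f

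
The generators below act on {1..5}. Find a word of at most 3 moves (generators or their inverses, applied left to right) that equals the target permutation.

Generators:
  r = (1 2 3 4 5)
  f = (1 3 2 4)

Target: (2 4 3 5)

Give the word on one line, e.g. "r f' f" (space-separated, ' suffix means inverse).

r' f r

  after r': (1 5 4 3 2)
  after f: (1 5)(2 3 4)
  after r: (2 4 3 5)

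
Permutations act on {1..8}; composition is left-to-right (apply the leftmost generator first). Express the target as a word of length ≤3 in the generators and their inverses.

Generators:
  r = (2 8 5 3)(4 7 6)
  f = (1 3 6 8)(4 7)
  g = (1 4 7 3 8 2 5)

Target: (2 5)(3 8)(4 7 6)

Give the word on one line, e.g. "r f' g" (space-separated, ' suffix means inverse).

  after r': (2 3 5 8)(4 6 7)
  after r': (2 5)(3 8)(4 7 6)

r' r'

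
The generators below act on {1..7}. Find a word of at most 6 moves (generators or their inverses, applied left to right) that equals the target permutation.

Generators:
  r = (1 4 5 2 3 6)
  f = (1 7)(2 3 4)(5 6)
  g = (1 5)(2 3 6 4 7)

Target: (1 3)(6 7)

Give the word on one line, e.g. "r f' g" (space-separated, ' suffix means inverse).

f' f' g r' f'

  after f': (1 7)(2 4 3)(5 6)
  after f': (2 3 4)
  after g: (1 5)(2 6 4 3 7)
  after r': (1 4 2 3 7 5 6)
  after f': (1 3)(6 7)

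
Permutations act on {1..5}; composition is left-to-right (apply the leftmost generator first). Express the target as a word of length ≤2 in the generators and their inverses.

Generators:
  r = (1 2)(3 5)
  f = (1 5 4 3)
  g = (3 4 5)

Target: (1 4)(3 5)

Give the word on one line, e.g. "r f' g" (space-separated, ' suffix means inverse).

f' f'

  after f': (1 3 4 5)
  after f': (1 4)(3 5)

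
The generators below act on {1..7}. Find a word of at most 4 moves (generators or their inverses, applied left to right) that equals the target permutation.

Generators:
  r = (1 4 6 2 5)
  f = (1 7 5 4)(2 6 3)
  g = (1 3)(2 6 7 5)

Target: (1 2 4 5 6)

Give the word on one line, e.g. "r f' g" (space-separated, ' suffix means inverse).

  after r': (1 5 2 6 4)
  after r': (1 2 4 5 6)

r' r'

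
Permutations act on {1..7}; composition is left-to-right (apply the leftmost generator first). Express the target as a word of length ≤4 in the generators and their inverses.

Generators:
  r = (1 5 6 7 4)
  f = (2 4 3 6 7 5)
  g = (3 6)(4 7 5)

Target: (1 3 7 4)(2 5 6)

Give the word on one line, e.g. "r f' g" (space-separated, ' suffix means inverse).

  after g: (3 6)(4 7 5)
  after f: (2 4 5 3 7)
  after r': (1 4)(2 7)(3 6 5)
  after f: (1 3 7 4)(2 5 6)

g f r' f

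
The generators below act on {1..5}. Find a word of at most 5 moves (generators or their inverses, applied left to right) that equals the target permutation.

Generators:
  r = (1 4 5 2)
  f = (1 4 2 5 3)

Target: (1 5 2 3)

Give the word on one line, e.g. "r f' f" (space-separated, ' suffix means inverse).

f r' r' f' r

  after f: (1 4 2 5 3)
  after r': (2 4 5 3)
  after r': (1 2)(3 5)
  after f': (1 4)(2 3)
  after r: (1 5 2 3)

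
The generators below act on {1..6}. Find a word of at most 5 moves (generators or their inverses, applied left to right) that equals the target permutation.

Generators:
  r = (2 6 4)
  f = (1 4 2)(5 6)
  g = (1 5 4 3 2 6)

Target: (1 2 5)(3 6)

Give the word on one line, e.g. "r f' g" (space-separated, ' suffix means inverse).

  after r': (2 4 6)
  after g': (1 6 3 4 2 5)
  after r': (1 2 5)(3 6)

r' g' r'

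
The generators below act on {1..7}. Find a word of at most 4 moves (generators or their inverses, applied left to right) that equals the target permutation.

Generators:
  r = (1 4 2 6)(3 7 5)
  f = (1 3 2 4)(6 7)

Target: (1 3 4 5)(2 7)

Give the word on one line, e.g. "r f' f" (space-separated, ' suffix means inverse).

  after f: (1 3 2 4)(6 7)
  after r': (1 5 7 2)(3 4 6)
  after f: (1 5 6 2 3)(4 7)
  after r: (1 3 4 5)(2 7)

f r' f r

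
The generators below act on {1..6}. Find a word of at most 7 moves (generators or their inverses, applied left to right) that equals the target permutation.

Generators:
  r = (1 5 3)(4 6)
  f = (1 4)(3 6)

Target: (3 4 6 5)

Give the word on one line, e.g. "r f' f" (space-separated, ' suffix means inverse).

  after r: (1 5 3)(4 6)
  after r: (1 3 5)
  after f: (1 6 3 5 4)
  after r': (1 4 3)(5 6)
  after f': (3 4 6 5)

r r f r' f'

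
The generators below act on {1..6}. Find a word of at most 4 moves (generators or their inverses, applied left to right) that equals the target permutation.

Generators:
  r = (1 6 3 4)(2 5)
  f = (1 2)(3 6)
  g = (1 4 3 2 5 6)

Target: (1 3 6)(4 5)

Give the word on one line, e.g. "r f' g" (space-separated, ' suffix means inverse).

g' f' r' f'

  after g': (1 6 5 2 3 4)
  after f': (1 3 4 2 6 5)
  after r': (1 6 2)(4 5)
  after f': (1 3 6)(4 5)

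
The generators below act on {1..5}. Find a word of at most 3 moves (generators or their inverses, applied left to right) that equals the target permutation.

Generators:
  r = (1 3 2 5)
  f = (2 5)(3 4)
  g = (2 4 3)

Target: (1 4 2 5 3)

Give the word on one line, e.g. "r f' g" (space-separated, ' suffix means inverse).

  after r: (1 3 2 5)
  after f': (1 4 3 5)
  after r: (1 4 2 5 3)

r f' r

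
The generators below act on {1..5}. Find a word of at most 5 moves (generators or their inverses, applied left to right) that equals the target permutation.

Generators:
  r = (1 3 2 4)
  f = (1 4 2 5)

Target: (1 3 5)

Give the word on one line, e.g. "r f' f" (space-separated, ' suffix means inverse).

f' r' f' r'

  after f': (1 5 2 4)
  after r': (1 5 3)
  after f': (1 2 4)(3 5)
  after r': (1 3 5)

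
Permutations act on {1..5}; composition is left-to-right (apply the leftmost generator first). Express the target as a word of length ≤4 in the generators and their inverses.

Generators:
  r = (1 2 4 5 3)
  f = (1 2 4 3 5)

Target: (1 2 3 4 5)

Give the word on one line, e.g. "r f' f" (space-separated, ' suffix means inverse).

r' f f f

  after r': (1 3 5 4 2)
  after f: (1 5 3)
  after f: (2 4 3)
  after f: (1 2 3 4 5)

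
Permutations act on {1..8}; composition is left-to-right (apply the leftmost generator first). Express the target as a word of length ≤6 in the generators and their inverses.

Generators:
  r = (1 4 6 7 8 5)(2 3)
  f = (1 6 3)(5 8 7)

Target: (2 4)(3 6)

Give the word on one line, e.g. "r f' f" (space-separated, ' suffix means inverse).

  after r': (1 5 8 7 6 4)(2 3)
  after f': (1 7)(2 6 4 3)
  after r': (1 6)(2 4)(5 8 7)
  after f: (1 3)(2 4)(5 7 8)
  after f: (2 4)(3 6)

r' f' r' f f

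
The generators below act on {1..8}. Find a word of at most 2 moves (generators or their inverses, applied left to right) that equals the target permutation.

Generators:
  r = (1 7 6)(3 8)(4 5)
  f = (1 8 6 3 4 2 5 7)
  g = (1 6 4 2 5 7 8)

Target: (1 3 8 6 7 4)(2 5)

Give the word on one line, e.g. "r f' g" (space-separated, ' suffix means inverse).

  after g': (1 8 7 5 2 4 6)
  after r: (1 3 8 6 7 4)(2 5)

g' r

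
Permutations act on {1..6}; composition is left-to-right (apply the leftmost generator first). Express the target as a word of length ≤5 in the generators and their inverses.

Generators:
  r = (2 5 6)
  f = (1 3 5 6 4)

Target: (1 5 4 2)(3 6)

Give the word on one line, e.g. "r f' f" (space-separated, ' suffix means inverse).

f' r f' f'

  after f': (1 4 6 5 3)
  after r: (1 4 2 5 3)
  after f': (1 6 5)(2 3 4)
  after f': (1 5 4 2)(3 6)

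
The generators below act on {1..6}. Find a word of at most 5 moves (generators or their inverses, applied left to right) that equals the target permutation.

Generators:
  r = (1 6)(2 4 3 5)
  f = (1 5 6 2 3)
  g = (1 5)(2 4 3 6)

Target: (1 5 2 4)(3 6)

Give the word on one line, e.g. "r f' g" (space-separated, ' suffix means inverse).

  after r': (1 6)(2 5 3 4)
  after r': (2 3)(4 5)
  after g': (1 5 2 4)(3 6)

r' r' g'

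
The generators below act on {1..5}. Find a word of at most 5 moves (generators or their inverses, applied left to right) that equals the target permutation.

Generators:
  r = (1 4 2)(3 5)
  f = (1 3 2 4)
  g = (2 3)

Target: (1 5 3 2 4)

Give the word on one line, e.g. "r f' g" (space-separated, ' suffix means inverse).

  after r': (1 2 4)(3 5)
  after f': (1 3 5)
  after r': (1 5 2 4)
  after g': (1 5 3 2 4)

r' f' r' g'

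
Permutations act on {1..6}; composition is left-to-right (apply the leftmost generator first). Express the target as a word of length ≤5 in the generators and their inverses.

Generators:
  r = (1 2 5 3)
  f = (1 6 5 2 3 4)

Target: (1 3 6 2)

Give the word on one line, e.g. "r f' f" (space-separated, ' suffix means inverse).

  after f: (1 6 5 2 3 4)
  after r: (1 6 3 4 2)
  after f': (2 4 5 6)
  after r: (1 2 4 3)(5 6)
  after f: (1 3 6 2)

f r f' r f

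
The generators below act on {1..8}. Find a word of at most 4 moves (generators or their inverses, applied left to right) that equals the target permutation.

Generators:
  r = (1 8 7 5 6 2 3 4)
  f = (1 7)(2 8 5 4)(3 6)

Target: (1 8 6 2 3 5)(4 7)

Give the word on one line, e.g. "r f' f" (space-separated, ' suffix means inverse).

f' r'

  after f': (1 7)(2 4 5 8)(3 6)
  after r': (1 8 6 2 3 5)(4 7)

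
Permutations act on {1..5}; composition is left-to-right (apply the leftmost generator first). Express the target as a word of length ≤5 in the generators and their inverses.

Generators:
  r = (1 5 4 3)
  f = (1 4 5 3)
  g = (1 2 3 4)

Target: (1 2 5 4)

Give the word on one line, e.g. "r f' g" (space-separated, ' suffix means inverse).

  after f': (1 3 5 4)
  after r: (3 4 5)
  after f': (1 3)
  after g': (1 2)(3 4)
  after r: (1 2 5 4)

f' r f' g' r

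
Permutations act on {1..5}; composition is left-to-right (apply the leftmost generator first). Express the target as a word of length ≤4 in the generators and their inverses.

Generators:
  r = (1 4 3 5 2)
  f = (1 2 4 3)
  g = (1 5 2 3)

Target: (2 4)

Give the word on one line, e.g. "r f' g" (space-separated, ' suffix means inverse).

g' r' r'

  after g': (1 3 2 5)
  after r': (1 4)(2 3 5)
  after r': (2 4)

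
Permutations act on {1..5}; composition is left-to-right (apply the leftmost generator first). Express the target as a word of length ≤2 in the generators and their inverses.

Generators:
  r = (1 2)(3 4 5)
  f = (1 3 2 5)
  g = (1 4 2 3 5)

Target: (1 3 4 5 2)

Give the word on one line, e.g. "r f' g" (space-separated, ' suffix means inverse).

  after g': (1 5 3 2 4)
  after g': (1 3 4 5 2)

g' g'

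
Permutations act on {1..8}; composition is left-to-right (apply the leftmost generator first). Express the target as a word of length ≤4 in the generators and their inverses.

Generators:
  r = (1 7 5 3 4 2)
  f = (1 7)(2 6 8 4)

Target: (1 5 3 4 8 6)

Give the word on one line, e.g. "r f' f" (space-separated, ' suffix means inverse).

f' r

  after f': (1 7)(2 4 8 6)
  after r: (1 5 3 4 8 6)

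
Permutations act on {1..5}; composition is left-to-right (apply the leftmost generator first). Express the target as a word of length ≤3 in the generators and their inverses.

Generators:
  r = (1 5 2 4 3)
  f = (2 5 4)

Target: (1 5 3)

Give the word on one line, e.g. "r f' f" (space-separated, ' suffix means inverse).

f r

  after f: (2 5 4)
  after r: (1 5 3)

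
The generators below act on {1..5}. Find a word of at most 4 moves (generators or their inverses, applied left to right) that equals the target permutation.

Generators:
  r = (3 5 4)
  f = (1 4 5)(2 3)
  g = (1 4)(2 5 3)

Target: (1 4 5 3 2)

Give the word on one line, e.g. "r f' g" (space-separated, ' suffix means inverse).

g' r' g r'

  after g': (1 4)(2 3 5)
  after r': (1 5 2 4)
  after g: (1 3 2)
  after r': (1 4 5 3 2)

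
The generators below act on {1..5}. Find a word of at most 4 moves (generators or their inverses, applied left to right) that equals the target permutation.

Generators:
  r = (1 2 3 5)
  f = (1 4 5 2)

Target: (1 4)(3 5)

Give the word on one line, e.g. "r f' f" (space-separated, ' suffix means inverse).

r f' r f

  after r: (1 2 3 5)
  after f': (1 5 2 3 4)
  after r: (2 5 3 4)
  after f: (1 4)(3 5)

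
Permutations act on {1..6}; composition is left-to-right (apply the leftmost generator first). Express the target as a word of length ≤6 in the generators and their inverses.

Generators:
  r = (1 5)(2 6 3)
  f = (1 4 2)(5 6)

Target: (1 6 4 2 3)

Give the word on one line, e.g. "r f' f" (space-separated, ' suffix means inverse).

f r' f r

  after f: (1 4 2)(5 6)
  after r': (1 4 3 6)(2 5)
  after f: (1 2 6 4 3 5)
  after r: (1 6 4 2 3)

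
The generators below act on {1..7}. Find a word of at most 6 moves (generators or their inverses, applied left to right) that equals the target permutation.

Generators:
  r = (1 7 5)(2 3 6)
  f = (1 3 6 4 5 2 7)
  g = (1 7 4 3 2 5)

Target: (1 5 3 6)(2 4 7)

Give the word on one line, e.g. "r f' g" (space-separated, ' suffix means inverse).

r g r' f

  after r: (1 7 5)(2 3 6)
  after g: (1 4 3 6 5 7)
  after r': (1 4 2 6 7 5)
  after f: (1 5 3 6)(2 4 7)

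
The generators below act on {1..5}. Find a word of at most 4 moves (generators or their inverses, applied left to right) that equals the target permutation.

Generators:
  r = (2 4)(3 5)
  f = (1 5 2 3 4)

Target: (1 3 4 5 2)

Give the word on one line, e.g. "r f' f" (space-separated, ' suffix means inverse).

r f r

  after r: (2 4)(3 5)
  after f: (1 5 4 3 2)
  after r: (1 3 4 5 2)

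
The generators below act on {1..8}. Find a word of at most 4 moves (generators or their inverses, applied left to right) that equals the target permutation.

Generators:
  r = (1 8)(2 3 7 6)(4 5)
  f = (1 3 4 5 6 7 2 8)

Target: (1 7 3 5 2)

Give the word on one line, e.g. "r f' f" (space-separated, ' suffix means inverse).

  after f: (1 3 4 5 6 7 2 8)
  after r: (1 7 3 5 2)

f r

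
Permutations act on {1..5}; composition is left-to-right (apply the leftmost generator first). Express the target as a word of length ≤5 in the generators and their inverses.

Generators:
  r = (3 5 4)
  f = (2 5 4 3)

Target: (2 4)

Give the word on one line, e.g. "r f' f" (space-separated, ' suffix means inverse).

r' f' r'

  after r': (3 4 5)
  after f': (2 3 5 4)
  after r': (2 4)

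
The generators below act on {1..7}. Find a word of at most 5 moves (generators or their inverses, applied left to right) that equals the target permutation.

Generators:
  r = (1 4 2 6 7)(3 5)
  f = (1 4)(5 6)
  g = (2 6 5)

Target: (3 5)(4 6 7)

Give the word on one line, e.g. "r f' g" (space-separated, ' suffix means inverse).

  after r: (1 4 2 6 7)(3 5)
  after g': (1 4 5 3 6 7)
  after f: (3 5)(4 6 7)

r g' f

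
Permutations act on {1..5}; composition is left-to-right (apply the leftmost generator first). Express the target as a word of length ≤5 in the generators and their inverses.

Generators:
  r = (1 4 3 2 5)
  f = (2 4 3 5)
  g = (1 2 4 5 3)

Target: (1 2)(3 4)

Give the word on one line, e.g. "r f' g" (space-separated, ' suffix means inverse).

  after r': (1 5 2 3 4)
  after r': (1 2 4 5 3)
  after f': (1 5 4 3)
  after f': (1 3)(2 5)
  after r: (1 2)(3 4)

r' r' f' f' r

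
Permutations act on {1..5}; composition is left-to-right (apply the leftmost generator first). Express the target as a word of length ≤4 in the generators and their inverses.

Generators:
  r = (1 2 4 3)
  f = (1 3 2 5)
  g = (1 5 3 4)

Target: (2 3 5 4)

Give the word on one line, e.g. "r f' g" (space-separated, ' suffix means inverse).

  after r: (1 2 4 3)
  after f: (1 5)(2 4)
  after g': (2 3 5 4)

r f g'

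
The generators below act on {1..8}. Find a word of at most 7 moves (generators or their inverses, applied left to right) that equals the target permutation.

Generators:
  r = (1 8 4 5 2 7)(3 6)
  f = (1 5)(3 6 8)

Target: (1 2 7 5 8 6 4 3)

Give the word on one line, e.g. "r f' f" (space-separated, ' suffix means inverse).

  after f': (1 5)(3 8 6)
  after f': (3 6 8)
  after r': (1 7 2 5 4 8 6)
  after f': (1 7 2)(3 8)(4 6 5)
  after r': (1 2 7 5 8 6 4 3)

f' f' r' f' r'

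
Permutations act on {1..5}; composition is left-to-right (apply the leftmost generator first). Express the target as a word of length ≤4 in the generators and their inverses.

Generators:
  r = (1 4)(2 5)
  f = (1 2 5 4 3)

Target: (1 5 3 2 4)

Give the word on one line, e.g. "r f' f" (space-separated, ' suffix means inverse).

  after r: (1 4)(2 5)
  after f': (1 5)(3 4)
  after f': (1 2)(3 5)
  after r': (1 5 3 2 4)

r f' f' r'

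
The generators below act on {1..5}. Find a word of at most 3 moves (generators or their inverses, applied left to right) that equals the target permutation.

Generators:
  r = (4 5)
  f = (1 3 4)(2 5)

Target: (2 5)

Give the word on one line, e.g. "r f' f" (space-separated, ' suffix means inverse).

f' f' f'

  after f': (1 4 3)(2 5)
  after f': (1 3 4)
  after f': (2 5)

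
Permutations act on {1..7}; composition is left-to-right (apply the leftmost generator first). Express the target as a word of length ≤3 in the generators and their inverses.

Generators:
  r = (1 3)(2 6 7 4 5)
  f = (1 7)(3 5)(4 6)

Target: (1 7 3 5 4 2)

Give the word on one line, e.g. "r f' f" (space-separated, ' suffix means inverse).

  after r: (1 3)(2 6 7 4 5)
  after r: (2 7 5 6 4)
  after f: (1 7 3 5 4 2)

r r f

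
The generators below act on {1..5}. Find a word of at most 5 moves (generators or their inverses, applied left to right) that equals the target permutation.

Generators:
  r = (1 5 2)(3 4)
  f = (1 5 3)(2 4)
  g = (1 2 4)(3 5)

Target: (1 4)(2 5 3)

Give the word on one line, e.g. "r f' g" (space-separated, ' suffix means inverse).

g' f r' g r'

  after g': (1 4 2)(3 5)
  after f: (1 2 5)
  after r': (1 5 2)(3 4)
  after g: (1 3)(4 5)
  after r': (1 4)(2 5 3)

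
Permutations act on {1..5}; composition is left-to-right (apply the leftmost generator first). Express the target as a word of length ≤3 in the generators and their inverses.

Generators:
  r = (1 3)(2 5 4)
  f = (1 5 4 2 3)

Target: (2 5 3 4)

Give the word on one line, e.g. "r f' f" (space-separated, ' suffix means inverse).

f' r'

  after f': (1 3 2 4 5)
  after r': (2 5 3 4)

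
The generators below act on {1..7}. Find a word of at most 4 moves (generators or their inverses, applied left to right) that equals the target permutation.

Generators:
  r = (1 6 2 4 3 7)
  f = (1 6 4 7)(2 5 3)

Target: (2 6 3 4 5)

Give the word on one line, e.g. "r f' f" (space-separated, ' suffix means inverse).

r f'

  after r: (1 6 2 4 3 7)
  after f': (2 6 3 4 5)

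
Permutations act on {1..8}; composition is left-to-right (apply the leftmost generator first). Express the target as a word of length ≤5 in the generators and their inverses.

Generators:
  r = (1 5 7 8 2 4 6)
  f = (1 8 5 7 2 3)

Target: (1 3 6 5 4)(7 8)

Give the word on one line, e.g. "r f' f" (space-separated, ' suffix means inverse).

  after f': (1 3 2 7 5 8)
  after r: (1 3 4 6)(2 8 5)
  after r: (1 3 6 5 4)(7 8)

f' r r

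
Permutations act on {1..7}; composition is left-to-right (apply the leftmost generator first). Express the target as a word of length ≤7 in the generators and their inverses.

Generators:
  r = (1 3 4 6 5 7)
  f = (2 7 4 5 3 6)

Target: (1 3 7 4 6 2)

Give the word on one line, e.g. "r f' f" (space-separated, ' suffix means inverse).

r f' r f r'

  after r: (1 3 4 6 5 7)
  after f': (1 5 2 6 4 3 7)
  after r: (1 7 3)(2 5)
  after f: (1 4 5 7 6 2 3)
  after r': (1 3 7 4 6 2)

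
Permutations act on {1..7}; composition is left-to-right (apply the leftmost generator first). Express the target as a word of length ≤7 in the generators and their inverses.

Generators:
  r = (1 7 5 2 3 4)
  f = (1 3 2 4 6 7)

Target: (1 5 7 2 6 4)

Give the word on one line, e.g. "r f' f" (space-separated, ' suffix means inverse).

f' f' f' f' r'

  after f': (1 7 6 4 2 3)
  after f': (1 6 2)(3 7 4)
  after f': (1 4)(2 7)(3 6)
  after f': (1 2 6)(3 4 7)
  after r': (1 5 7 2 6 4)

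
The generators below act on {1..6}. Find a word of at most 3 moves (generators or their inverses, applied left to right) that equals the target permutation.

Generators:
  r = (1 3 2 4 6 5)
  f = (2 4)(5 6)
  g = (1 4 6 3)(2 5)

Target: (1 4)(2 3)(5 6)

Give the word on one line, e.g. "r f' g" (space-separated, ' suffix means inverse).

r g g

  after r: (1 3 2 4 6 5)
  after g: (2 6)(3 5 4)
  after g: (1 4)(2 3)(5 6)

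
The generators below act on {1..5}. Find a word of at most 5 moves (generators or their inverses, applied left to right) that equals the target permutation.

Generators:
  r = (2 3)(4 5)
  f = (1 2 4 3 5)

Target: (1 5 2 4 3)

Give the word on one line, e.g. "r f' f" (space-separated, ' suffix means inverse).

  after r': (2 3)(4 5)
  after f': (1 5 2 4 3)
  after r: (1 4 2 5 3)
  after r: (1 5 2 4 3)

r' f' r r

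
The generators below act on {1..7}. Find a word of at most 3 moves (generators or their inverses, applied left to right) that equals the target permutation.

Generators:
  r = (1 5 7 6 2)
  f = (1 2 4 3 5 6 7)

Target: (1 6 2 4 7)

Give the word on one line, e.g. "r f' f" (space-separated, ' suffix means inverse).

f' r' f

  after f': (1 7 6 5 3 4 2)
  after r': (1 5 3 4 6)
  after f: (1 6 2 4 7)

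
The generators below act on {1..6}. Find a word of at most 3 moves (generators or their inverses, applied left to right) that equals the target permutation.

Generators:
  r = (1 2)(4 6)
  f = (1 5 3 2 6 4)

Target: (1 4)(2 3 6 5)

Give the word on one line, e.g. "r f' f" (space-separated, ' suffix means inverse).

r' f f

  after r': (1 2)(4 6)
  after f: (1 6)(2 5 3)
  after f: (1 4)(2 3 6 5)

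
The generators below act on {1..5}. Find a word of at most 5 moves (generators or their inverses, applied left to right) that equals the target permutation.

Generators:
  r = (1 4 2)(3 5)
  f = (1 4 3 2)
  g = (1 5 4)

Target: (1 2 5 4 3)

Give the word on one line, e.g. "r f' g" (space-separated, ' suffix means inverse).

  after r: (1 4 2)(3 5)
  after f': (3 5 4)
  after r: (1 4 5 2)
  after r: (1 2 4 3 5)
  after g': (1 2 5 4 3)

r f' r r g'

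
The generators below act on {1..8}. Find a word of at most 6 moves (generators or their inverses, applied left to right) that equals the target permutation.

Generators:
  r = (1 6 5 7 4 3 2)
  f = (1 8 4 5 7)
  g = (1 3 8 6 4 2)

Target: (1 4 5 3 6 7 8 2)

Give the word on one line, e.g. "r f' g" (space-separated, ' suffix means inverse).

f g r' f' r

  after f: (1 8 4 5 7)
  after g: (1 6 4 5 7 3 8 2)
  after r': (3 8)(4 6 7)
  after f': (1 7 8 3)(4 6 5)
  after r: (1 4 5 3 6 7 8 2)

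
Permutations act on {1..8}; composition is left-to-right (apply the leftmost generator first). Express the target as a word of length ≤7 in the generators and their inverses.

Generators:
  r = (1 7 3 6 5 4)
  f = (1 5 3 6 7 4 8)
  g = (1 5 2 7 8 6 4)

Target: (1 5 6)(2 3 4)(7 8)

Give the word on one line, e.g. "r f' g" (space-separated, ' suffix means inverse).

  after r': (1 4 5 6 3 7)
  after g: (2 7 5 4)(3 8 6)
  after r: (1 7 4 2 3 8 5)
  after r: (1 3 8 4 2 6 5 7)
  after f': (1 5 6)(2 3 4)(7 8)

r' g r r f'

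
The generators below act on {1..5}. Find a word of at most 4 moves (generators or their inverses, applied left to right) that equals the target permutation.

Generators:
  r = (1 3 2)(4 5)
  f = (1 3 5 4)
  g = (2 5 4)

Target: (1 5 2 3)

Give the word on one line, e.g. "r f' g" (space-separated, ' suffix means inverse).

r' g

  after r': (1 2 3)(4 5)
  after g: (1 5 2 3)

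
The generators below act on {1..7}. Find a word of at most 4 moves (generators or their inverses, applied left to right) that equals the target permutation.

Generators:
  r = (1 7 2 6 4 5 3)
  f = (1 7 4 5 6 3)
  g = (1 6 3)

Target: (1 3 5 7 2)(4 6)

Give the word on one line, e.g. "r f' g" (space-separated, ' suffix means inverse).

f r' r'

  after f: (1 7 4 5 6 3)
  after r': (2 7 6 5)
  after r': (1 3 5 7 2)(4 6)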